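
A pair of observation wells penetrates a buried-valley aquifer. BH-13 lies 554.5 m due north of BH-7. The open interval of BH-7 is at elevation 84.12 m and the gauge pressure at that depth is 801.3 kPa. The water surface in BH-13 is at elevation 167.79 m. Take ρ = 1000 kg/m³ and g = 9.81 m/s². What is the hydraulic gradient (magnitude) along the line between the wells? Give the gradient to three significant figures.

i ≈ 0.00359

Pressure head at BH-7: ψ = P/(ρg) = 801.3×1000 / (1000 × 9.81) = 81.68 m.
Total head at BH-7: h = z + ψ = 84.12 + 81.68 = 165.80 m.
Total head at BH-13: h = 167.79 m (water level in the piezometer is the total head).
Head difference: h(BH-7) − h(BH-13) = 165.80 − 167.79 = -1.99 m.
Hydraulic gradient: i = |Δh| / L = 1.99 / 554.5 = 0.00359.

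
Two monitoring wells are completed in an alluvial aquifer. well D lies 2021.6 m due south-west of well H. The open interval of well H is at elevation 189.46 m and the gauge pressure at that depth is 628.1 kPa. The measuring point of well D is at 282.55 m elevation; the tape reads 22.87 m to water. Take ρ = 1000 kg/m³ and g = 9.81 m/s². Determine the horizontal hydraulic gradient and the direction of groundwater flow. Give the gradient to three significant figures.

Pressure head at well H: ψ = P/(ρg) = 628.1×1000 / (1000 × 9.81) = 64.03 m.
Total head at well H: h = z + ψ = 189.46 + 64.03 = 253.49 m.
Total head at well D: h = 282.55 − 22.87 = 259.68 m.
Head difference: h(well H) − h(well D) = 253.49 − 259.68 = -6.19 m.
Hydraulic gradient: i = |Δh| / L = 6.19 / 2021.6 = 0.00306.
Flow is from higher to lower head: from well D toward well H, i.e. toward the north-east.

i ≈ 0.00306; groundwater flows toward the north-east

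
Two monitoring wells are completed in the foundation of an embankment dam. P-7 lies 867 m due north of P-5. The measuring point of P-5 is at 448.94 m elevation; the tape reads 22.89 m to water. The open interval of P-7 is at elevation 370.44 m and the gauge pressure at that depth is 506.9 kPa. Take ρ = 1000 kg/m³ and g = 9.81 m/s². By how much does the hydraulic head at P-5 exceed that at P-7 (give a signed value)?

Total head at P-5: h = 448.94 − 22.89 = 426.05 m.
Pressure head at P-7: ψ = P/(ρg) = 506.9×1000 / (1000 × 9.81) = 51.67 m.
Total head at P-7: h = z + ψ = 370.44 + 51.67 = 422.11 m.
Head difference: h(P-5) − h(P-7) = 426.05 − 422.11 = 3.94 m.

Δh ≈ 3.94 m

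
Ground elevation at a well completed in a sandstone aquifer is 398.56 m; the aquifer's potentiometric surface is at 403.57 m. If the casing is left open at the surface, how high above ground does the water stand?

Water rises to the potentiometric surface, so the rise above ground = 403.57 − 398.56 = 5.01 m.

≈ 5.01 m above ground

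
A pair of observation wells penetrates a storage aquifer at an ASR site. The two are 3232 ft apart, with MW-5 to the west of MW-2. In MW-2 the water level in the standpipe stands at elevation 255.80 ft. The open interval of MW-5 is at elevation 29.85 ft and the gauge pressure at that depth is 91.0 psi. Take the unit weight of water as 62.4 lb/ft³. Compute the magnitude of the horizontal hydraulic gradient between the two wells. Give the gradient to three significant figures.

i ≈ 0.00494

Total head at MW-2: h = 255.80 ft (water level in the piezometer is the total head).
Pressure head at MW-5: ψ = 144·P/γ = 144 × 91.0 / 62.4 = 210.00 ft.
Total head at MW-5: h = z + ψ = 29.85 + 210.00 = 239.85 ft.
Head difference: h(MW-2) − h(MW-5) = 255.80 − 239.85 = 15.95 ft.
Hydraulic gradient: i = |Δh| / L = 15.95 / 3232 = 0.00494.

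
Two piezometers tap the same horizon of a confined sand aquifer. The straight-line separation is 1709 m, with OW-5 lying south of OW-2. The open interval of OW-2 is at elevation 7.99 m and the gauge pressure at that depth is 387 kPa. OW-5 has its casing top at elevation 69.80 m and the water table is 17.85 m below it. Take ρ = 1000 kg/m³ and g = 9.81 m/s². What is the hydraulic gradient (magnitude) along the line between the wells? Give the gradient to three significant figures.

Pressure head at OW-2: ψ = P/(ρg) = 387×1000 / (1000 × 9.81) = 39.45 m.
Total head at OW-2: h = z + ψ = 7.99 + 39.45 = 47.44 m.
Total head at OW-5: h = 69.80 − 17.85 = 51.95 m.
Head difference: h(OW-2) − h(OW-5) = 47.44 − 51.95 = -4.51 m.
Hydraulic gradient: i = |Δh| / L = 4.51 / 1709 = 0.00264.

i ≈ 0.00264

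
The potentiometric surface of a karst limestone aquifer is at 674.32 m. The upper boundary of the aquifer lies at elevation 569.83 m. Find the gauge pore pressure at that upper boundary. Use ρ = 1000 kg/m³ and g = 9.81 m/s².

Pressure head at the aquifer top: ψ = h − z = 674.32 − 569.83 = 104.49 m.
P = ρgψ = 1000 × 9.81 × 104.49 = 1025047 Pa ≈ 1030 kPa.

P ≈ 1030 kPa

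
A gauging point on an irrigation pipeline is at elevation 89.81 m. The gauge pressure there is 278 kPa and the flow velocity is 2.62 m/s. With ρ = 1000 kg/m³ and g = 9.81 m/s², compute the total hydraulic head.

h ≈ 118.50 m

Pressure head ψ = P/(ρg) = 278×1000 / (1000 × 9.81) = 28.34 m.
Velocity head = v²/(2g) = 2.62² / (2 × 9.81) = 0.350 m.
h = z + ψ + v²/(2g) = 89.81 + 28.34 + 0.350 = 118.50 m.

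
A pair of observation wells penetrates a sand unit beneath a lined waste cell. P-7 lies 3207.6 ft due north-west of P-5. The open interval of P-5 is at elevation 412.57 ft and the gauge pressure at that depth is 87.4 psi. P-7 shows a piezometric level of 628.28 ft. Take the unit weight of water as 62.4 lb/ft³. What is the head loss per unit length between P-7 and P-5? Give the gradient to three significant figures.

i ≈ 0.00437 ft/ft

Pressure head at P-5: ψ = 144·P/γ = 144 × 87.4 / 62.4 = 201.69 ft.
Total head at P-5: h = z + ψ = 412.57 + 201.69 = 614.26 ft.
Total head at P-7: h = 628.28 ft (water level in the piezometer is the total head).
Head difference: h(P-5) − h(P-7) = 614.26 − 628.28 = -14.02 ft.
Hydraulic gradient: i = |Δh| / L = 14.02 / 3207.6 = 0.00437.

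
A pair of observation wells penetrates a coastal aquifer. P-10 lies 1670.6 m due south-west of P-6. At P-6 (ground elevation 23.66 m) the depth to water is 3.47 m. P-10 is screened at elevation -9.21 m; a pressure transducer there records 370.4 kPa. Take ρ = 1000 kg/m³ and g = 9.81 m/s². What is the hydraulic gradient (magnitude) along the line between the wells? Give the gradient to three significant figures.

i ≈ 0.00500

Total head at P-6: h = 23.66 − 3.47 = 20.19 m.
Pressure head at P-10: ψ = P/(ρg) = 370.4×1000 / (1000 × 9.81) = 37.76 m.
Total head at P-10: h = z + ψ = -9.21 + 37.76 = 28.55 m.
Head difference: h(P-6) − h(P-10) = 20.19 − 28.55 = -8.36 m.
Hydraulic gradient: i = |Δh| / L = 8.36 / 1670.6 = 0.00500.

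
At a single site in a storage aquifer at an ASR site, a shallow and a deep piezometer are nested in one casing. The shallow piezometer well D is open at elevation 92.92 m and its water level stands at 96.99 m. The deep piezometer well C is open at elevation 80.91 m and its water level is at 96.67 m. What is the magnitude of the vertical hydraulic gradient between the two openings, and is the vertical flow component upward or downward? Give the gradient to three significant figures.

Total head at well D: h = 96.99 m (water level in the standpipe).
Total head at well C: h = 96.67 m.
Δh = h(well D) − h(well C) = 96.99 − 96.67 = 0.32 m.
Vertical separation Δz = 92.92 − 80.91 = 12.01 m.
|i_v| = |Δh| / Δz = 0.32 / 12.01 = 0.0266.
Head is higher in the shallow piezometer, so vertical flow is downward (recharge condition).

|i_v| ≈ 0.0266; vertical flow is downward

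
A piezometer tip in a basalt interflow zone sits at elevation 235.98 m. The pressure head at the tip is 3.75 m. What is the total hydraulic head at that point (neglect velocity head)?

h ≈ 239.73 m

h = z + ψ = 235.98 + 3.75 = 239.73 m.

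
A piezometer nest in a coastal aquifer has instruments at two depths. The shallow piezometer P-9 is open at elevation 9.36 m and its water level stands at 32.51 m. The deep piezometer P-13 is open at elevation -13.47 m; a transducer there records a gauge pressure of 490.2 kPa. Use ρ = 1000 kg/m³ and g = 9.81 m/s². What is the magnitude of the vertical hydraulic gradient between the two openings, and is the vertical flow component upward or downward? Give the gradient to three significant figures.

Total head at P-9: h = 32.51 m (water level in the standpipe).
Pressure head at P-13: ψ = P/(ρg) = 490.2×1000 / (1000 × 9.81) = 49.97 m.
Total head at P-13: h = z + ψ = -13.47 + 49.97 = 36.50 m.
Δh = h(P-9) − h(P-13) = 32.51 − 36.50 = -3.99 m.
Vertical separation Δz = 9.36 − (-13.47) = 22.83 m.
|i_v| = |Δh| / Δz = 3.99 / 22.83 = 0.175.
Head is higher in the deep piezometer, so vertical flow is upward (discharge condition).

|i_v| ≈ 0.175; vertical flow is upward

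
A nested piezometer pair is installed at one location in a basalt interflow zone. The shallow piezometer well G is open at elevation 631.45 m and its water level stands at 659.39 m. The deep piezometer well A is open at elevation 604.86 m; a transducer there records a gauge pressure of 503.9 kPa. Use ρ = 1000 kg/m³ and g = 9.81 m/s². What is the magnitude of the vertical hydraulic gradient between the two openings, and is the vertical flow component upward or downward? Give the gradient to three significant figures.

|i_v| ≈ 0.119; vertical flow is downward

Total head at well G: h = 659.39 m (water level in the standpipe).
Pressure head at well A: ψ = P/(ρg) = 503.9×1000 / (1000 × 9.81) = 51.37 m.
Total head at well A: h = z + ψ = 604.86 + 51.37 = 656.23 m.
Δh = h(well G) − h(well A) = 659.39 − 656.23 = 3.16 m.
Vertical separation Δz = 631.45 − 604.86 = 26.59 m.
|i_v| = |Δh| / Δz = 3.16 / 26.59 = 0.119.
Head is higher in the shallow piezometer, so vertical flow is downward (recharge condition).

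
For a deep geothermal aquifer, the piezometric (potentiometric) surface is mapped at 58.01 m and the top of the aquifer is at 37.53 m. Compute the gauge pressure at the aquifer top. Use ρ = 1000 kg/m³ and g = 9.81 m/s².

P ≈ 201 kPa

Pressure head at the aquifer top: ψ = h − z = 58.01 − 37.53 = 20.48 m.
P = ρgψ = 1000 × 9.81 × 20.48 = 200909 Pa ≈ 201 kPa.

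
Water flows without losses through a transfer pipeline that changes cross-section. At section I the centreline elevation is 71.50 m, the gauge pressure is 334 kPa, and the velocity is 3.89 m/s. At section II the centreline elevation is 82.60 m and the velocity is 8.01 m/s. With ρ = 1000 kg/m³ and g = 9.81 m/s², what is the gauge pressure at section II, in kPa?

Pressure head at I: ψ₁ = P₁/(ρg) = 334×1000 / (1000 × 9.81) = 34.05 m.
Velocity heads: v₁²/2g = 3.89²/19.62 = 0.771 m; v₂²/2g = 8.01²/19.62 = 3.270 m.
Total head H = z₁ + ψ₁ + v₁²/2g = 71.50 + 34.05 + 0.771 = 106.32 m.
ψ₂ = H − z₂ − v₂²/2g = 106.32 − 82.60 − 3.270 = 20.45 m.
P₂ = ρgψ₂ = 1000 × 9.81 × 20.45 ≈ 201 kPa.

P₂ ≈ 201 kPa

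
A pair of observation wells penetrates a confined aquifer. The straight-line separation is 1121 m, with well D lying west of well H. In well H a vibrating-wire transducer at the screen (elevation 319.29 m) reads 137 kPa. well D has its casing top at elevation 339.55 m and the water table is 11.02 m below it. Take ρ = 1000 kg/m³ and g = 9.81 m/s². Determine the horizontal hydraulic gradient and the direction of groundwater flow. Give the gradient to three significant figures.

i ≈ 0.00422; groundwater flows toward the west

Pressure head at well H: ψ = P/(ρg) = 137×1000 / (1000 × 9.81) = 13.97 m.
Total head at well H: h = z + ψ = 319.29 + 13.97 = 333.26 m.
Total head at well D: h = 339.55 − 11.02 = 328.53 m.
Head difference: h(well H) − h(well D) = 333.26 − 328.53 = 4.73 m.
Hydraulic gradient: i = |Δh| / L = 4.73 / 1121 = 0.00422.
Flow is from higher to lower head: from well H toward well D, i.e. toward the west.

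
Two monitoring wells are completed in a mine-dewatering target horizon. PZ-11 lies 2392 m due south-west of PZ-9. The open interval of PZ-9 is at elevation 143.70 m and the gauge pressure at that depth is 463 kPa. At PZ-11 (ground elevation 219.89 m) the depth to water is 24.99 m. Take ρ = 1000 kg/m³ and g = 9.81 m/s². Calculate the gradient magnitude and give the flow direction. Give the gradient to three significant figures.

Pressure head at PZ-9: ψ = P/(ρg) = 463×1000 / (1000 × 9.81) = 47.20 m.
Total head at PZ-9: h = z + ψ = 143.70 + 47.20 = 190.90 m.
Total head at PZ-11: h = 219.89 − 24.99 = 194.90 m.
Head difference: h(PZ-9) − h(PZ-11) = 190.90 − 194.90 = -4.00 m.
Hydraulic gradient: i = |Δh| / L = 4.00 / 2392 = 0.00167.
Flow is from higher to lower head: from PZ-11 toward PZ-9, i.e. toward the north-east.

i ≈ 0.00167; groundwater flows toward the north-east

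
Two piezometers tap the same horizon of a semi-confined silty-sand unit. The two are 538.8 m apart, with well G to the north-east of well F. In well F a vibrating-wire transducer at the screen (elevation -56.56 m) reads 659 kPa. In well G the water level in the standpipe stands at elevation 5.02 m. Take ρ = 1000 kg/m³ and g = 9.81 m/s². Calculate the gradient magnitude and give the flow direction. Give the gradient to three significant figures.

Pressure head at well F: ψ = P/(ρg) = 659×1000 / (1000 × 9.81) = 67.18 m.
Total head at well F: h = z + ψ = -56.56 + 67.18 = 10.62 m.
Total head at well G: h = 5.02 m (water level in the piezometer is the total head).
Head difference: h(well F) − h(well G) = 10.62 − 5.02 = 5.60 m.
Hydraulic gradient: i = |Δh| / L = 5.60 / 538.8 = 0.0104.
Flow is from higher to lower head: from well F toward well G, i.e. toward the north-east.

i ≈ 0.0104; groundwater flows toward the north-east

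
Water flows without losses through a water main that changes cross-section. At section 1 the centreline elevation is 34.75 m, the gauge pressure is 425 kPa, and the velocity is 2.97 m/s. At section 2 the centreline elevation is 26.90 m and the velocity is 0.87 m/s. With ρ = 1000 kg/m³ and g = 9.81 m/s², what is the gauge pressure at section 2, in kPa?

Pressure head at 1: ψ₁ = P₁/(ρg) = 425×1000 / (1000 × 9.81) = 43.32 m.
Velocity heads: v₁²/2g = 2.97²/19.62 = 0.450 m; v₂²/2g = 0.87²/19.62 = 0.039 m.
Total head H = z₁ + ψ₁ + v₁²/2g = 34.75 + 43.32 + 0.450 = 78.52 m.
ψ₂ = H − z₂ − v₂²/2g = 78.52 − 26.90 − 0.039 = 51.58 m.
P₂ = ρgψ₂ = 1000 × 9.81 × 51.58 ≈ 506 kPa.

P₂ ≈ 506 kPa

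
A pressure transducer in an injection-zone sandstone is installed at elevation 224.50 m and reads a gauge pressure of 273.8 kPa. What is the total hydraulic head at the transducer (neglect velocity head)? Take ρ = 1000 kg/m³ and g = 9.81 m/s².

h ≈ 252.41 m

ψ = P/(ρg) = 273.8×1000 / (1000 × 9.81) = 27.91 m.
h = z + ψ = 224.50 + 27.91 = 252.41 m.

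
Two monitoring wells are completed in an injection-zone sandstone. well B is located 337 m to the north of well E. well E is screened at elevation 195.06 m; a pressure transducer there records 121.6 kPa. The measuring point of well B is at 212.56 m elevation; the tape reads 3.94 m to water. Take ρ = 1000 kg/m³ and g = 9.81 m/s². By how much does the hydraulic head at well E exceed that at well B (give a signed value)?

Δh ≈ -1.16 m

Pressure head at well E: ψ = P/(ρg) = 121.6×1000 / (1000 × 9.81) = 12.40 m.
Total head at well E: h = z + ψ = 195.06 + 12.40 = 207.46 m.
Total head at well B: h = 212.56 − 3.94 = 208.62 m.
Head difference: h(well E) − h(well B) = 207.46 − 208.62 = -1.16 m.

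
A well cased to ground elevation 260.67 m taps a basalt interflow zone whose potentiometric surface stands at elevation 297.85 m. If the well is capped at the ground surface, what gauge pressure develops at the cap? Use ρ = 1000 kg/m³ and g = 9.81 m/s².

Head above the cap: Δh = 297.85 − 260.67 = 37.18 m.
P = ρgΔh = 1000 × 9.81 × 37.18 = 364736 Pa ≈ 365 kPa.

P ≈ 365 kPa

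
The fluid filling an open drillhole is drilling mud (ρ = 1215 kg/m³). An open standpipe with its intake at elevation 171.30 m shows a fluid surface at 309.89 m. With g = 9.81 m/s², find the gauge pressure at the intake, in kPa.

Pressure head ψ = h − z = 309.89 − 171.30 = 138.59 m.
P = ρgψ = 1215 × 9.81 × 138.59 = 1651875 Pa ≈ 1650 kPa.

P ≈ 1650 kPa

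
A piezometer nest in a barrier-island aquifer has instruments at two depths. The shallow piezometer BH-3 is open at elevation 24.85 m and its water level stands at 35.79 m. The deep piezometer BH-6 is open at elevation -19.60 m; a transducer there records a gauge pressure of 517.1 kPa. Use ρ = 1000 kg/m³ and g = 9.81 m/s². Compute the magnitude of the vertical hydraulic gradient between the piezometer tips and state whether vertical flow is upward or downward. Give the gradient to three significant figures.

Total head at BH-3: h = 35.79 m (water level in the standpipe).
Pressure head at BH-6: ψ = P/(ρg) = 517.1×1000 / (1000 × 9.81) = 52.71 m.
Total head at BH-6: h = z + ψ = -19.60 + 52.71 = 33.11 m.
Δh = h(BH-3) − h(BH-6) = 35.79 − 33.11 = 2.68 m.
Vertical separation Δz = 24.85 − (-19.60) = 44.45 m.
|i_v| = |Δh| / Δz = 2.68 / 44.45 = 0.0603.
Head is higher in the shallow piezometer, so vertical flow is downward (recharge condition).

|i_v| ≈ 0.0603; vertical flow is downward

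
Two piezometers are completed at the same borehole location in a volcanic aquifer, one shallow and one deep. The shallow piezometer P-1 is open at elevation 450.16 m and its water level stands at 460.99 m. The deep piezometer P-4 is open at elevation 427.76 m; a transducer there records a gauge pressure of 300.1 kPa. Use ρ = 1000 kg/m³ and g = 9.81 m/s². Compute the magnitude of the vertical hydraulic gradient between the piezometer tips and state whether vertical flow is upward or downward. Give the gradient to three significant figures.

Total head at P-1: h = 460.99 m (water level in the standpipe).
Pressure head at P-4: ψ = P/(ρg) = 300.1×1000 / (1000 × 9.81) = 30.59 m.
Total head at P-4: h = z + ψ = 427.76 + 30.59 = 458.35 m.
Δh = h(P-1) − h(P-4) = 460.99 − 458.35 = 2.64 m.
Vertical separation Δz = 450.16 − 427.76 = 22.40 m.
|i_v| = |Δh| / Δz = 2.64 / 22.40 = 0.118.
Head is higher in the shallow piezometer, so vertical flow is downward (recharge condition).

|i_v| ≈ 0.118; vertical flow is downward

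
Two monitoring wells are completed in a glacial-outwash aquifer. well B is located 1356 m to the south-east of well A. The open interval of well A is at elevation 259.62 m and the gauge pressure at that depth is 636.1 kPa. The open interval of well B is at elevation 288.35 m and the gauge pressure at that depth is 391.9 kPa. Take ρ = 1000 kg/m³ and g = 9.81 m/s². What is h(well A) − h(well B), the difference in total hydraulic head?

Pressure head at well A: ψ = P/(ρg) = 636.1×1000 / (1000 × 9.81) = 64.84 m.
Total head at well A: h = z + ψ = 259.62 + 64.84 = 324.46 m.
Pressure head at well B: ψ = P/(ρg) = 391.9×1000 / (1000 × 9.81) = 39.95 m.
Total head at well B: h = z + ψ = 288.35 + 39.95 = 328.30 m.
Head difference: h(well A) − h(well B) = 324.46 − 328.30 = -3.84 m.

Δh ≈ -3.84 m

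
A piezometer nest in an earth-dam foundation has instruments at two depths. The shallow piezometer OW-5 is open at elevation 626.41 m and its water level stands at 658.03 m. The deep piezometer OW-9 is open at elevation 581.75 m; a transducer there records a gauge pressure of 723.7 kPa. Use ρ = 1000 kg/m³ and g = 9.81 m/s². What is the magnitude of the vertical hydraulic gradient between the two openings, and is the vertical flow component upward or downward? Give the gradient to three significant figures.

|i_v| ≈ 0.0562; vertical flow is downward

Total head at OW-5: h = 658.03 m (water level in the standpipe).
Pressure head at OW-9: ψ = P/(ρg) = 723.7×1000 / (1000 × 9.81) = 73.77 m.
Total head at OW-9: h = z + ψ = 581.75 + 73.77 = 655.52 m.
Δh = h(OW-5) − h(OW-9) = 658.03 − 655.52 = 2.51 m.
Vertical separation Δz = 626.41 − 581.75 = 44.66 m.
|i_v| = |Δh| / Δz = 2.51 / 44.66 = 0.0562.
Head is higher in the shallow piezometer, so vertical flow is downward (recharge condition).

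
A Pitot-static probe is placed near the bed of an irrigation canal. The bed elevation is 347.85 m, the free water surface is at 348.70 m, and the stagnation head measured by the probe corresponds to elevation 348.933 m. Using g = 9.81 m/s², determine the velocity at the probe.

Near the bed, under hydrostatic conditions, the piezometric head (z + ψ) equals the free-surface elevation, 348.70 m.
Velocity head = total − piezometric = 348.933 − 348.70 = 0.233 m.
v = √(2g·h_v) = √(2 × 9.81 × 0.233) = 2.14 m/s.

v ≈ 2.14 m/s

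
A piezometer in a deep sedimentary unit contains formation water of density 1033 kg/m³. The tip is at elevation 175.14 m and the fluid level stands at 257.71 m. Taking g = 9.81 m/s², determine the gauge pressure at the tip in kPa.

Pressure head ψ = h − z = 257.71 − 175.14 = 82.57 m.
P = ρgψ = 1033 × 9.81 × 82.57 = 836742 Pa ≈ 837 kPa.

P ≈ 837 kPa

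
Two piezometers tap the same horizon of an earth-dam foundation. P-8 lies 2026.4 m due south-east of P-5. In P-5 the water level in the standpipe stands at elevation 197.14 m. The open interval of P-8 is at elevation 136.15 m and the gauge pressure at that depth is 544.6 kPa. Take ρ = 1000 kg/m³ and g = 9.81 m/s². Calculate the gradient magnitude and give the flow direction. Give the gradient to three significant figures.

i ≈ 0.00270; groundwater flows toward the south-east

Total head at P-5: h = 197.14 m (water level in the piezometer is the total head).
Pressure head at P-8: ψ = P/(ρg) = 544.6×1000 / (1000 × 9.81) = 55.51 m.
Total head at P-8: h = z + ψ = 136.15 + 55.51 = 191.66 m.
Head difference: h(P-5) − h(P-8) = 197.14 − 191.66 = 5.48 m.
Hydraulic gradient: i = |Δh| / L = 5.48 / 2026.4 = 0.00270.
Flow is from higher to lower head: from P-5 toward P-8, i.e. toward the south-east.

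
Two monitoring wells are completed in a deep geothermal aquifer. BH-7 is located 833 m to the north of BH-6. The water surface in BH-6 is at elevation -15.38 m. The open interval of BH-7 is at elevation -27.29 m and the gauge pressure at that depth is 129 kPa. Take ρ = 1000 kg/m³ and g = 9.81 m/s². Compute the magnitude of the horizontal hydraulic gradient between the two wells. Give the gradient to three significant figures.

i ≈ 0.00149

Total head at BH-6: h = -15.38 m (water level in the piezometer is the total head).
Pressure head at BH-7: ψ = P/(ρg) = 129×1000 / (1000 × 9.81) = 13.15 m.
Total head at BH-7: h = z + ψ = -27.29 + 13.15 = -14.14 m.
Head difference: h(BH-6) − h(BH-7) = -15.38 − (-14.14) = -1.24 m.
Hydraulic gradient: i = |Δh| / L = 1.24 / 833 = 0.00149.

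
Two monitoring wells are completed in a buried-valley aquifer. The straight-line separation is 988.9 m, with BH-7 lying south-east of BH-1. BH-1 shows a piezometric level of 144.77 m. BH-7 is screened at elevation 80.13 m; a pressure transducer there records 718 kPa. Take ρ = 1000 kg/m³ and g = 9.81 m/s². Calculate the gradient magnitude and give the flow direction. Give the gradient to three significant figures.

Total head at BH-1: h = 144.77 m (water level in the piezometer is the total head).
Pressure head at BH-7: ψ = P/(ρg) = 718×1000 / (1000 × 9.81) = 73.19 m.
Total head at BH-7: h = z + ψ = 80.13 + 73.19 = 153.32 m.
Head difference: h(BH-1) − h(BH-7) = 144.77 − 153.32 = -8.55 m.
Hydraulic gradient: i = |Δh| / L = 8.55 / 988.9 = 0.00865.
Flow is from higher to lower head: from BH-7 toward BH-1, i.e. toward the north-west.

i ≈ 0.00865; groundwater flows toward the north-west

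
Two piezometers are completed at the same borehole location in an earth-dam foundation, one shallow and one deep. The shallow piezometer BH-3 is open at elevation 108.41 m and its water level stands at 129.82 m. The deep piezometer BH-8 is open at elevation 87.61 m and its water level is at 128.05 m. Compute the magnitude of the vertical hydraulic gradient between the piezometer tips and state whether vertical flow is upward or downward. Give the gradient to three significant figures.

Total head at BH-3: h = 129.82 m (water level in the standpipe).
Total head at BH-8: h = 128.05 m.
Δh = h(BH-3) − h(BH-8) = 129.82 − 128.05 = 1.77 m.
Vertical separation Δz = 108.41 − 87.61 = 20.80 m.
|i_v| = |Δh| / Δz = 1.77 / 20.80 = 0.0851.
Head is higher in the shallow piezometer, so vertical flow is downward (recharge condition).

|i_v| ≈ 0.0851; vertical flow is downward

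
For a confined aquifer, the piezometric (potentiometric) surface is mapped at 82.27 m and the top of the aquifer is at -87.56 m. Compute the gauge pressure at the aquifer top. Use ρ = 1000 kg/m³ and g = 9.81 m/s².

Pressure head at the aquifer top: ψ = h − z = 82.27 − (-87.56) = 169.83 m.
P = ρgψ = 1000 × 9.81 × 169.83 = 1666032 Pa ≈ 1670 kPa.

P ≈ 1670 kPa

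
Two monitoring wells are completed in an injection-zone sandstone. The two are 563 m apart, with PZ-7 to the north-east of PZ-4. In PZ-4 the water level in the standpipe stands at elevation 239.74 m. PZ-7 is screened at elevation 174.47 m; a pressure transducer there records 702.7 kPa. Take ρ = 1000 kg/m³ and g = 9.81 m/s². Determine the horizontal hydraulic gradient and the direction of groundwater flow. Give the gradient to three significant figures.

Total head at PZ-4: h = 239.74 m (water level in the piezometer is the total head).
Pressure head at PZ-7: ψ = P/(ρg) = 702.7×1000 / (1000 × 9.81) = 71.63 m.
Total head at PZ-7: h = z + ψ = 174.47 + 71.63 = 246.10 m.
Head difference: h(PZ-4) − h(PZ-7) = 239.74 − 246.10 = -6.36 m.
Hydraulic gradient: i = |Δh| / L = 6.36 / 563 = 0.0113.
Flow is from higher to lower head: from PZ-7 toward PZ-4, i.e. toward the south-west.

i ≈ 0.0113; groundwater flows toward the south-west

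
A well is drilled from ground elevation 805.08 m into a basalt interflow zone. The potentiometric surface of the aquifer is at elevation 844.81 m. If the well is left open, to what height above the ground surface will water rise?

Water rises to the potentiometric surface, so the rise above ground = 844.81 − 805.08 = 39.73 m.

≈ 39.73 m above ground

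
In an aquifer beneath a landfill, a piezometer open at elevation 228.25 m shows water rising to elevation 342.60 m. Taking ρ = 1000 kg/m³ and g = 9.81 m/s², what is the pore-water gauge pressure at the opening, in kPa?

Pressure head ψ = h − z = 342.60 − 228.25 = 114.35 m.
P = ρgψ = 1000 × 9.81 × 114.35 = 1121774 Pa ≈ 1120 kPa.

P ≈ 1120 kPa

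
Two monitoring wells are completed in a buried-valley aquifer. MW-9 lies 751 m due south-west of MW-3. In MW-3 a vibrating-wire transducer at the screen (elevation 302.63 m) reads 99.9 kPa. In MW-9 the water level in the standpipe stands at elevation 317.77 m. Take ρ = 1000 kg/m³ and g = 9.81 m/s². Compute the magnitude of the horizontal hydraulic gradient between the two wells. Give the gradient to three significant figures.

Pressure head at MW-3: ψ = P/(ρg) = 99.9×1000 / (1000 × 9.81) = 10.18 m.
Total head at MW-3: h = z + ψ = 302.63 + 10.18 = 312.81 m.
Total head at MW-9: h = 317.77 m (water level in the piezometer is the total head).
Head difference: h(MW-3) − h(MW-9) = 312.81 − 317.77 = -4.96 m.
Hydraulic gradient: i = |Δh| / L = 4.96 / 751 = 0.00660.

i ≈ 0.00660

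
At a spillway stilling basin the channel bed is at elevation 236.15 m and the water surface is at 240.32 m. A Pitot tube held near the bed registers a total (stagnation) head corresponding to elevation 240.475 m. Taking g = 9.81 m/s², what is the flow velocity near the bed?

Near the bed, under hydrostatic conditions, the piezometric head (z + ψ) equals the free-surface elevation, 240.32 m.
Velocity head = total − piezometric = 240.475 − 240.32 = 0.155 m.
v = √(2g·h_v) = √(2 × 9.81 × 0.155) = 1.74 m/s.

v ≈ 1.74 m/s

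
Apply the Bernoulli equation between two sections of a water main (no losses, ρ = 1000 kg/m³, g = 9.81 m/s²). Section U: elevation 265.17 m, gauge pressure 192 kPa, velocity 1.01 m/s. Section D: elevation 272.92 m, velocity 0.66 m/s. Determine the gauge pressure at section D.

P₂ ≈ 116 kPa

Pressure head at U: ψ₁ = P₁/(ρg) = 192×1000 / (1000 × 9.81) = 19.57 m.
Velocity heads: v₁²/2g = 1.01²/19.62 = 0.052 m; v₂²/2g = 0.66²/19.62 = 0.022 m.
Total head H = z₁ + ψ₁ + v₁²/2g = 265.17 + 19.57 + 0.052 = 284.79 m.
ψ₂ = H − z₂ − v₂²/2g = 284.79 − 272.92 − 0.022 = 11.85 m.
P₂ = ρgψ₂ = 1000 × 9.81 × 11.85 ≈ 116 kPa.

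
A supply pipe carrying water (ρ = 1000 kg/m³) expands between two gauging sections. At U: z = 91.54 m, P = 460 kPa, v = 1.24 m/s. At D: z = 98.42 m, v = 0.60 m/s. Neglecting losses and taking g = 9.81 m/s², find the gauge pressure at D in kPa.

P₂ ≈ 393 kPa

Pressure head at U: ψ₁ = P₁/(ρg) = 460×1000 / (1000 × 9.81) = 46.89 m.
Velocity heads: v₁²/2g = 1.24²/19.62 = 0.078 m; v₂²/2g = 0.60²/19.62 = 0.018 m.
Total head H = z₁ + ψ₁ + v₁²/2g = 91.54 + 46.89 + 0.078 = 138.51 m.
ψ₂ = H − z₂ − v₂²/2g = 138.51 − 98.42 − 0.018 = 40.07 m.
P₂ = ρgψ₂ = 1000 × 9.81 × 40.07 ≈ 393 kPa.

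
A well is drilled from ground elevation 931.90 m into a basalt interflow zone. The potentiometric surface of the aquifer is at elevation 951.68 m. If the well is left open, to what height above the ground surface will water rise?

≈ 19.78 m above ground

Water rises to the potentiometric surface, so the rise above ground = 951.68 − 931.90 = 19.78 m.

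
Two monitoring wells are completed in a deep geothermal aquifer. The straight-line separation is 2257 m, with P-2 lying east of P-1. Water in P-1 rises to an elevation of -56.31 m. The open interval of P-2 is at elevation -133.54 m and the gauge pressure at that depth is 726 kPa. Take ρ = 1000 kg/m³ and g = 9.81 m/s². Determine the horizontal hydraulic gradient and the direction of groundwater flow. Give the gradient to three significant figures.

i ≈ 0.00143; groundwater flows toward the east

Total head at P-1: h = -56.31 m (water level in the piezometer is the total head).
Pressure head at P-2: ψ = P/(ρg) = 726×1000 / (1000 × 9.81) = 74.01 m.
Total head at P-2: h = z + ψ = -133.54 + 74.01 = -59.53 m.
Head difference: h(P-1) − h(P-2) = -56.31 − (-59.53) = 3.22 m.
Hydraulic gradient: i = |Δh| / L = 3.22 / 2257 = 0.00143.
Flow is from higher to lower head: from P-1 toward P-2, i.e. toward the east.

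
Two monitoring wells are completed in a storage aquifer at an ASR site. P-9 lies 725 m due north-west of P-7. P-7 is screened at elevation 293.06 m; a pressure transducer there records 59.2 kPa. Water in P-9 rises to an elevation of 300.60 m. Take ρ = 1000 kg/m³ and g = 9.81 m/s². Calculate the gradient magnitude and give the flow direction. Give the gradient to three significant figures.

i ≈ 0.00208; groundwater flows toward the south-east

Pressure head at P-7: ψ = P/(ρg) = 59.2×1000 / (1000 × 9.81) = 6.03 m.
Total head at P-7: h = z + ψ = 293.06 + 6.03 = 299.09 m.
Total head at P-9: h = 300.60 m (water level in the piezometer is the total head).
Head difference: h(P-7) − h(P-9) = 299.09 − 300.60 = -1.51 m.
Hydraulic gradient: i = |Δh| / L = 1.51 / 725 = 0.00208.
Flow is from higher to lower head: from P-9 toward P-7, i.e. toward the south-east.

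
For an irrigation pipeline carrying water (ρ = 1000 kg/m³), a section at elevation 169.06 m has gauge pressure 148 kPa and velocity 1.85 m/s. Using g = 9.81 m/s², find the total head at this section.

h ≈ 184.32 m

Pressure head ψ = P/(ρg) = 148×1000 / (1000 × 9.81) = 15.09 m.
Velocity head = v²/(2g) = 1.85² / (2 × 9.81) = 0.174 m.
h = z + ψ + v²/(2g) = 169.06 + 15.09 + 0.174 = 184.32 m.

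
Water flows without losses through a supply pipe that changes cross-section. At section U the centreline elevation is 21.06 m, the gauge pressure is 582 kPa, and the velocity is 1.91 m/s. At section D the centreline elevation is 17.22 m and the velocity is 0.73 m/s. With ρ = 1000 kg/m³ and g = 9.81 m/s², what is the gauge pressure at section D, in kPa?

Pressure head at U: ψ₁ = P₁/(ρg) = 582×1000 / (1000 × 9.81) = 59.33 m.
Velocity heads: v₁²/2g = 1.91²/19.62 = 0.186 m; v₂²/2g = 0.73²/19.62 = 0.027 m.
Total head H = z₁ + ψ₁ + v₁²/2g = 21.06 + 59.33 + 0.186 = 80.58 m.
ψ₂ = H − z₂ − v₂²/2g = 80.58 − 17.22 − 0.027 = 63.33 m.
P₂ = ρgψ₂ = 1000 × 9.81 × 63.33 ≈ 621 kPa.

P₂ ≈ 621 kPa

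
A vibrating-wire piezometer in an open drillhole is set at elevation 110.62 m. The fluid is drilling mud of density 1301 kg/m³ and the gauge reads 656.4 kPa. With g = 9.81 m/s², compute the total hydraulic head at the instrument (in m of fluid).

ψ = P/(ρg) = 656.4×1000 / (1301 × 9.81) = 51.43 m.
h = z + ψ = 110.62 + 51.43 = 162.05 m.

h ≈ 162.05 m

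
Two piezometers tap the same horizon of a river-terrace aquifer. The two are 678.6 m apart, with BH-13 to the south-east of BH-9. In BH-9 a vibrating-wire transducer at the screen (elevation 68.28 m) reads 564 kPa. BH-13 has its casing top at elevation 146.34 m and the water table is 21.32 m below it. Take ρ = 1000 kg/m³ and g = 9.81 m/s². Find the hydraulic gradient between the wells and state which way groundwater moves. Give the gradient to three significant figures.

Pressure head at BH-9: ψ = P/(ρg) = 564×1000 / (1000 × 9.81) = 57.49 m.
Total head at BH-9: h = z + ψ = 68.28 + 57.49 = 125.77 m.
Total head at BH-13: h = 146.34 − 21.32 = 125.02 m.
Head difference: h(BH-9) − h(BH-13) = 125.77 − 125.02 = 0.75 m.
Hydraulic gradient: i = |Δh| / L = 0.75 / 678.6 = 0.00111.
Flow is from higher to lower head: from BH-9 toward BH-13, i.e. toward the south-east.

i ≈ 0.00111; groundwater flows toward the south-east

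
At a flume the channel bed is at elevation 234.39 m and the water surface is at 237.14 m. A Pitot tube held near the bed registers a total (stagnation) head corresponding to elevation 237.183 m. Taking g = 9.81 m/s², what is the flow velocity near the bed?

Near the bed, under hydrostatic conditions, the piezometric head (z + ψ) equals the free-surface elevation, 237.14 m.
Velocity head = total − piezometric = 237.183 − 237.14 = 0.043 m.
v = √(2g·h_v) = √(2 × 9.81 × 0.043) = 0.919 m/s.

v ≈ 0.919 m/s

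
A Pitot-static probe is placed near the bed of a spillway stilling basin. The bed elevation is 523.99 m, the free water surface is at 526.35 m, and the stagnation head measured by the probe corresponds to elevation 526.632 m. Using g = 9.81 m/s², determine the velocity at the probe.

Near the bed, under hydrostatic conditions, the piezometric head (z + ψ) equals the free-surface elevation, 526.35 m.
Velocity head = total − piezometric = 526.632 − 526.35 = 0.282 m.
v = √(2g·h_v) = √(2 × 9.81 × 0.282) = 2.35 m/s.

v ≈ 2.35 m/s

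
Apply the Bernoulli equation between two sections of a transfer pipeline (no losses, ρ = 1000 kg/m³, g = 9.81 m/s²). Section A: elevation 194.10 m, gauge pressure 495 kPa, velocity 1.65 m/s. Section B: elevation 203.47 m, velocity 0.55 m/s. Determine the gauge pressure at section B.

P₂ ≈ 404 kPa

Pressure head at A: ψ₁ = P₁/(ρg) = 495×1000 / (1000 × 9.81) = 50.46 m.
Velocity heads: v₁²/2g = 1.65²/19.62 = 0.139 m; v₂²/2g = 0.55²/19.62 = 0.015 m.
Total head H = z₁ + ψ₁ + v₁²/2g = 194.10 + 50.46 + 0.139 = 244.70 m.
ψ₂ = H − z₂ − v₂²/2g = 244.70 − 203.47 − 0.015 = 41.21 m.
P₂ = ρgψ₂ = 1000 × 9.81 × 41.21 ≈ 404 kPa.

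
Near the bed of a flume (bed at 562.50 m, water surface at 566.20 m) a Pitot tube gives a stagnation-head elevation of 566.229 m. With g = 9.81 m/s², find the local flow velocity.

Near the bed, under hydrostatic conditions, the piezometric head (z + ψ) equals the free-surface elevation, 566.20 m.
Velocity head = total − piezometric = 566.229 − 566.20 = 0.029 m.
v = √(2g·h_v) = √(2 × 9.81 × 0.029) = 0.754 m/s.

v ≈ 0.754 m/s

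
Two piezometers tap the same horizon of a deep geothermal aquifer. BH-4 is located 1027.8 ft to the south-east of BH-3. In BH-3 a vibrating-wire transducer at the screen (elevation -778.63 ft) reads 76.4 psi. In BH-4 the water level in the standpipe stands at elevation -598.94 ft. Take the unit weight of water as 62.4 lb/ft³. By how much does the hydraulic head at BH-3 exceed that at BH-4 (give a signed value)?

Pressure head at BH-3: ψ = 144·P/γ = 144 × 76.4 / 62.4 = 176.31 ft.
Total head at BH-3: h = z + ψ = -778.63 + 176.31 = -602.32 ft.
Total head at BH-4: h = -598.94 ft (water level in the piezometer is the total head).
Head difference: h(BH-3) − h(BH-4) = -602.32 − (-598.94) = -3.38 ft.

Δh ≈ -3.38 ft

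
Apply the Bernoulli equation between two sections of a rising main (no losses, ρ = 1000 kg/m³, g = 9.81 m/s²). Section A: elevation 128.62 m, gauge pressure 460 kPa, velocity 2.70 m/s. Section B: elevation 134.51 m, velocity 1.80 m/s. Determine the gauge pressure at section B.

Pressure head at A: ψ₁ = P₁/(ρg) = 460×1000 / (1000 × 9.81) = 46.89 m.
Velocity heads: v₁²/2g = 2.70²/19.62 = 0.372 m; v₂²/2g = 1.80²/19.62 = 0.165 m.
Total head H = z₁ + ψ₁ + v₁²/2g = 128.62 + 46.89 + 0.372 = 175.88 m.
ψ₂ = H − z₂ − v₂²/2g = 175.88 − 134.51 − 0.165 = 41.21 m.
P₂ = ρgψ₂ = 1000 × 9.81 × 41.21 ≈ 404 kPa.

P₂ ≈ 404 kPa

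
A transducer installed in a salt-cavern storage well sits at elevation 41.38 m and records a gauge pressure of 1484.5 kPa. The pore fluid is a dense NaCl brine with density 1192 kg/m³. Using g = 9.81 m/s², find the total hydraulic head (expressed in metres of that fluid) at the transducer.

ψ = P/(ρg) = 1484.5×1000 / (1192 × 9.81) = 126.95 m.
h = z + ψ = 41.38 + 126.95 = 168.33 m.

h ≈ 168.33 m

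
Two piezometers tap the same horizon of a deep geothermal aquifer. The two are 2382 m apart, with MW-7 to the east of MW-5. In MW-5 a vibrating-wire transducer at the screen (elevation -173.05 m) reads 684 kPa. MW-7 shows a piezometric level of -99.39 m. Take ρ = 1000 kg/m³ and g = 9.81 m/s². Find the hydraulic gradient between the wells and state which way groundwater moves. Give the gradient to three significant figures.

Pressure head at MW-5: ψ = P/(ρg) = 684×1000 / (1000 × 9.81) = 69.72 m.
Total head at MW-5: h = z + ψ = -173.05 + 69.72 = -103.33 m.
Total head at MW-7: h = -99.39 m (water level in the piezometer is the total head).
Head difference: h(MW-5) − h(MW-7) = -103.33 − (-99.39) = -3.94 m.
Hydraulic gradient: i = |Δh| / L = 3.94 / 2382 = 0.00165.
Flow is from higher to lower head: from MW-7 toward MW-5, i.e. toward the west.

i ≈ 0.00165; groundwater flows toward the west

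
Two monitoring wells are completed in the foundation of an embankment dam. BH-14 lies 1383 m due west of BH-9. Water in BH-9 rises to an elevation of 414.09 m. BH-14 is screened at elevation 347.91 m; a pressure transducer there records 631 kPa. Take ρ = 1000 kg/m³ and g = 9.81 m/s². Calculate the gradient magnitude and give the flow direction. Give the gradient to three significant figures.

i ≈ 0.00134; groundwater flows toward the west

Total head at BH-9: h = 414.09 m (water level in the piezometer is the total head).
Pressure head at BH-14: ψ = P/(ρg) = 631×1000 / (1000 × 9.81) = 64.32 m.
Total head at BH-14: h = z + ψ = 347.91 + 64.32 = 412.23 m.
Head difference: h(BH-9) − h(BH-14) = 414.09 − 412.23 = 1.86 m.
Hydraulic gradient: i = |Δh| / L = 1.86 / 1383 = 0.00134.
Flow is from higher to lower head: from BH-9 toward BH-14, i.e. toward the west.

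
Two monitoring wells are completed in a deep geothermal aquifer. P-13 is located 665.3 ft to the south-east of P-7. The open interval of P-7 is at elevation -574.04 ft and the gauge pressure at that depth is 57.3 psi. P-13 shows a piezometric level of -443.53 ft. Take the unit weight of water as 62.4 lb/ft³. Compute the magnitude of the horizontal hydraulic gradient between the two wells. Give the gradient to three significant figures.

i ≈ 0.00259

Pressure head at P-7: ψ = 144·P/γ = 144 × 57.3 / 62.4 = 132.23 ft.
Total head at P-7: h = z + ψ = -574.04 + 132.23 = -441.81 ft.
Total head at P-13: h = -443.53 ft (water level in the piezometer is the total head).
Head difference: h(P-7) − h(P-13) = -441.81 − (-443.53) = 1.72 ft.
Hydraulic gradient: i = |Δh| / L = 1.72 / 665.3 = 0.00259.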